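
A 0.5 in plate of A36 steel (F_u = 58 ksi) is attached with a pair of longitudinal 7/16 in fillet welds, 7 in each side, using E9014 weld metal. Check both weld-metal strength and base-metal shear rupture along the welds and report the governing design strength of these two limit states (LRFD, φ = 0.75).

E90XX → F_EXX = 90 ksi.
t_e = 0.707 × 0.4375 = 0.3093 in; L = 14 in.
Weld metal: φR_n = 0.75 × 0.6 × 90 × 0.3093 × 14 = 175.4 kips.
Base metal (shear rupture): φR_n = 0.75 × 0.6 × 58 × 0.5 × 14 = 182.7 kips.
Governing: weld metal.

φR_n ≈ 175 kips (weld metal governs)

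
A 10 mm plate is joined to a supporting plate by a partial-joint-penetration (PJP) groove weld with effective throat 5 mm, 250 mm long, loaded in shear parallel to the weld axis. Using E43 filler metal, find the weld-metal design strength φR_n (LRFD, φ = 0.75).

φR_n ≈ 242 kN

E43XX → F_EXX = 430 MPa.
Effective throat (given) t_e = 5 mm.
A_we = 5 × 250 = 1250 mm².
F_nw = 0.6 F_EXX = 258 MPa.
φR_n = 0.75 × 258 × 1250 × 10⁻³ = 241.9 kN.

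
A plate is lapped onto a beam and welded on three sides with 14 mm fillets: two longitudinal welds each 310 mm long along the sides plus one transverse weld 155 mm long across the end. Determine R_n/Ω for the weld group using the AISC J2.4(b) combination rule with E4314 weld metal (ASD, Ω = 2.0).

R_n/Ω ≈ 990 kN

E43XX → F_EXX = 430 MPa.
t_e = 0.707 × 14 = 9.898 mm.
R_nwl = 0.6 × 430 × 9.898 × 620 × 10⁻³ = 1583 kN (longitudinal, 2 welds).
R_nwt = 0.6 × 430 × 9.898 × 155 × 10⁻³ = 395.8 kN (transverse, base value).
(i) R_nwl + R_nwt = 1979 kN; (ii) 0.85 R_nwl + 1.5 R_nwt = 1940 kN.
R_n = max = 1979 kN [governs: (i)]; R_n/Ω = 989.6 kN.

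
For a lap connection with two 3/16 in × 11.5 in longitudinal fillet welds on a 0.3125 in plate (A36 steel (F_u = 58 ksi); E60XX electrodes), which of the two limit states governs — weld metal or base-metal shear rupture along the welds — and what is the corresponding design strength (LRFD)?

E60XX → F_EXX = 60 ksi.
t_e = 0.707 × 0.1875 = 0.1326 in; L = 23 in.
Weld metal: φR_n = 0.75 × 0.6 × 60 × 0.1326 × 23 = 82.32 kip.
Base metal (shear rupture): φR_n = 0.75 × 0.6 × 58 × 0.3125 × 23 = 187.6 kip.
Governing: weld metal.

φR_n ≈ 82.3 kip (weld metal governs)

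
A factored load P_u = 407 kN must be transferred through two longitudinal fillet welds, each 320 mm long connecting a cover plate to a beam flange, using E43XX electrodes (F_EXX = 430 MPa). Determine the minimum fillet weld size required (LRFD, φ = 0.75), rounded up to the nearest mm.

w = 5 mm

Total weld length L = 640 mm.
Required throat t_e = P_u / (φ × 0.6 F_EXX × L) = 407 / (0.75 × 0.6 × 430 × 640 × 10⁻³) = 3.286 mm.
Required leg w = t_e / 0.707 = 4.649 mm → use 5 mm.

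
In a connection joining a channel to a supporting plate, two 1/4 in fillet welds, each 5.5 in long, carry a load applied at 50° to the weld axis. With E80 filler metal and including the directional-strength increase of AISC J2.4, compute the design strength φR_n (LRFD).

φR_n ≈ 93.5 kip

E80XX → F_EXX = 80 ksi.
t_e = 0.707 × 0.25 = 0.1767 in; A_we = 0.1767 × 11 = 1.944 in².
Directional factor: 1.0 + 0.5 sin^1.5(50°) = 1.335.
F_nw = 0.6 × 80 × 1.335 = 64.09 ksi.
φR_n = 0.75 × 64.09 × 1.944 = 93.46 kip.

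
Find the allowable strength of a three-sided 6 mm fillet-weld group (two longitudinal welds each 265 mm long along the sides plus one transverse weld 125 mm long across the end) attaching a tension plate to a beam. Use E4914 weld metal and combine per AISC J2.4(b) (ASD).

E49XX → F_EXX = 490 MPa.
t_e = 0.707 × 6 = 4.242 mm.
R_nwl = 0.6 × 490 × 4.242 × 530 × 10⁻³ = 661 kN (longitudinal, 2 welds).
R_nwt = 0.6 × 490 × 4.242 × 125 × 10⁻³ = 155.9 kN (transverse, base value).
(i) R_nwl + R_nwt = 816.9 kN; (ii) 0.85 R_nwl + 1.5 R_nwt = 795.7 kN.
R_n = max = 816.9 kN [governs: (i)]; R_n/Ω = 408.4 kN.

R_n/Ω ≈ 408 kN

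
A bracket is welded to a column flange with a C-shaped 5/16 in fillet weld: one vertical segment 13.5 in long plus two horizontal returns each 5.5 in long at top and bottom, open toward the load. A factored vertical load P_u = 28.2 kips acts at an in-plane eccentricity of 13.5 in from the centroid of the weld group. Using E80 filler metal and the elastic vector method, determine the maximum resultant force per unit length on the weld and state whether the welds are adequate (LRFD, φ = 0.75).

E80XX → F_EXX = 80 ksi.
Total weld length L_w = 24.5 in. Treat welds as unit-width lines.
Centroid: x̄ = 2×5.5×2.75 / 24.5 = 1.235 in from the vertical weld.
Polar moment about centroid: J = I_x + I_y = [13.5³/12 + 2×5.5×6.75²] + [13.5×1.235² + 2(5.5³/12 + 5.5×1.515²)] = 779.8 in³.
Direct shear f_v = P/L_w = 28.2 / 24.5 = 1.151 kip/in (vertical).
Torsion M = P·e = 28.2 × 13.5 = 380.7 kip·in.
Critical point at (x, y) = (4.265, 6.75) from centroid. f_tx = M·y/J = 3.295 kip/in; f_ty = M·x/J = 2.082 kip/in.
Resultant f_max = √[f_tx² + (f_v + f_ty)²] = √[3.295² + (1.151 + 2.082)²] = 4.617 kip/in.
Capacity per unit length: φr_n = 0.75 × 0.6 × 80 × (0.707 × 0.3125) = 7.954 kip/in.
4.617 ≤ 7.954 → adequate.

f_max ≈ 4.62 kip/in; adequate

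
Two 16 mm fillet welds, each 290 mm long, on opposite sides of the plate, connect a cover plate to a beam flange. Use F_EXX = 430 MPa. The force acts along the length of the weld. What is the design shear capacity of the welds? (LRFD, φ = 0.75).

φR_n ≈ 1270 kN

Effective throat t_e = 0.707 × 16 = 11.31 mm.
Total length L = 580 mm; A_we = 11.31 × 580 = 6561 mm².
F_nw = 0.6 F_EXX = 0.6 × 430 = 258 MPa.
φR_n = 0.75 × 258 × 6561 × 10⁻³ = 1270 kN.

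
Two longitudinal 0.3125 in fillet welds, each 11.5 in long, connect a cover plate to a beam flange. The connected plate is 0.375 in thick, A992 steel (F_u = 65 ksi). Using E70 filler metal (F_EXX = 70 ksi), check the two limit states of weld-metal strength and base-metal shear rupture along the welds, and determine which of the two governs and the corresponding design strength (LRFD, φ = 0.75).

φR_n ≈ 160 kip (weld metal governs)

t_e = 0.707 × 0.3125 = 0.2209 in; L = 23 in.
Weld metal: φR_n = 0.75 × 0.6 × 70 × 0.2209 × 23 = 160.1 kip.
Base metal (shear rupture): φR_n = 0.75 × 0.6 × 65 × 0.375 × 23 = 252.3 kip.
Governing: weld metal.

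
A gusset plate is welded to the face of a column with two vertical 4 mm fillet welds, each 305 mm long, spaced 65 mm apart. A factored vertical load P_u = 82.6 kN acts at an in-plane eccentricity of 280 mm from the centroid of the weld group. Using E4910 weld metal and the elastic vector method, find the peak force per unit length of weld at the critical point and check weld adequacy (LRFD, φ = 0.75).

f_max ≈ 712 N/mm; NOT adequate

E49XX → F_EXX = 490 MPa.
Total weld length L_w = 610 mm. Treat welds as unit-width lines.
Polar moment about centroid: J = 2[d³/12 + d(b/2)²] = 2[305³/12 + 305×32.5²] = 5373000 mm³.
Direct shear f_v = P/L_w = 82.6×10³ / 610 = 135.4 N/mm (vertical).
Torsion M = P·e = 82.6×10³ × 280 = 23128000 N·mm.
Critical point at (x, y) = (32.5, 152.5) from centroid. f_tx = M·y/J = 656.4 N/mm; f_ty = M·x/J = 139.9 N/mm.
Resultant f_max = √[f_tx² + (f_v + f_ty)²] = √[656.4² + (135.4 + 139.9)²] = 711.8 N/mm.
Capacity per unit length: φr_n = 0.75 × 0.6 × 490 × (0.707 × 4) = 623.6 N/mm.
711.8 > 623.6 → NOT adequate.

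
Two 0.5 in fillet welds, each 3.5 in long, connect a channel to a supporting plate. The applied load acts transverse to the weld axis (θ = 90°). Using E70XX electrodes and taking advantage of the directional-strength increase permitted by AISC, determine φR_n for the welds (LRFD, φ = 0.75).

E70XX → F_EXX = 70 ksi.
t_e = 0.707 × 0.5 = 0.3535 in; A_we = 0.3535 × 7 = 2.474 in².
Directional factor: 1.0 + 0.5 sin^1.5(90°) = 1.5.
F_nw = 0.6 × 70 × 1.5 = 63 ksi.
φR_n = 0.75 × 63 × 2.474 = 116.9 kips.

φR_n ≈ 117 kips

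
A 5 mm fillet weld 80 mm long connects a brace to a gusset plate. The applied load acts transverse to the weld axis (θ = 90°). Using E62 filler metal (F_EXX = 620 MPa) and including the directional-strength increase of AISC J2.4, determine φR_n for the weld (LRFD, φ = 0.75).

φR_n ≈ 118 kN

t_e = 0.707 × 5 = 3.535 mm; A_we = 3.535 × 80 = 282.8 mm².
Directional factor: 1.0 + 0.5 sin^1.5(90°) = 1.5.
F_nw = 0.6 × 620 × 1.5 = 558 MPa.
φR_n = 0.75 × 558 × 282.8 × 10⁻³ = 118.4 kN.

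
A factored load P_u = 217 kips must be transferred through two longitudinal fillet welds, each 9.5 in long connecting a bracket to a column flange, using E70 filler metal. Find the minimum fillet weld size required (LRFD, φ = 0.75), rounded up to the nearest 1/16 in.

E70XX → F_EXX = 70 ksi.
Total weld length L = 19 in.
Required throat t_e = P_u / (φ × 0.6 F_EXX × L) = 217 / (0.75 × 0.6 × 70 × 19) = 0.3626 in.
Required leg w = t_e / 0.707 = 0.5128 in → use 9/16 in.

w = 9/16 in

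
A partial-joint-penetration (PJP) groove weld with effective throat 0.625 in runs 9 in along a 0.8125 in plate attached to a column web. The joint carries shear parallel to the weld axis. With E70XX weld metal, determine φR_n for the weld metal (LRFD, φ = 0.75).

φR_n ≈ 177 kips

E70XX → F_EXX = 70 ksi.
Effective throat (given) t_e = 0.625 in.
A_we = 0.625 × 9 = 5.625 in².
F_nw = 0.6 F_EXX = 42 ksi.
φR_n = 0.75 × 42 × 5.625 = 177.2 kips.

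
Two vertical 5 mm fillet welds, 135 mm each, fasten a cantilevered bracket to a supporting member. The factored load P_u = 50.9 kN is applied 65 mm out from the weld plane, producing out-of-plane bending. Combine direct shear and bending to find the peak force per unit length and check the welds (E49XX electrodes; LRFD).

f_max ≈ 576 N/mm; adequate

E49XX → F_EXX = 490 MPa.
L_w = 2 × 135 = 270 mm; section modulus (unit throat) S = 2 × L²/6 = 6075 mm².
Direct shear f_v = P/L_w = 50.9×10³/270 = 188.5 N/mm.
Moment M = P × e = 50.9×10³ × 65 = 3308500 N·mm; bending f_b = M/S = 544.6 N/mm.
f_max = √(f_v² + f_b²) = √(188.5² + 544.6²) = 576.3 N/mm.
φr_n = 0.75 × 0.6 × 490 × (0.707 × 5) = 779.5 N/mm → adequate.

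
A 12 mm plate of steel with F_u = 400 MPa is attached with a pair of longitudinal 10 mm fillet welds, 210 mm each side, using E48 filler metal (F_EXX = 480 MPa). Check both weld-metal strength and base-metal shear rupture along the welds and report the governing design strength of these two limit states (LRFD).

t_e = 0.707 × 10 = 7.07 mm; L = 420 mm.
Weld metal: φR_n = 0.75 × 0.6 × 480 × 7.07 × 420 × 10⁻³ = 641.4 kN.
Base metal (shear rupture): φR_n = 0.75 × 0.6 × 400 × 12 × 420 × 10⁻³ = 907.2 kN.
Governing: weld metal.

φR_n ≈ 641 kN (weld metal governs)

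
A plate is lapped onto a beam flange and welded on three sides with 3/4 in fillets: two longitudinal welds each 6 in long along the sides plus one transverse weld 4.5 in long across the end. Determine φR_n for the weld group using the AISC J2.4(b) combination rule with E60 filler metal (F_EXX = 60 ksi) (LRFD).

φR_n ≈ 243 kip

t_e = 0.707 × 0.75 = 0.5302 in.
R_nwl = 0.6 × 60 × 0.5302 × 12 = 229.1 kip (longitudinal, 2 welds).
R_nwt = 0.6 × 60 × 0.5302 × 4.5 = 85.9 kip (transverse, base value).
(i) R_nwl + R_nwt = 315 kip; (ii) 0.85 R_nwl + 1.5 R_nwt = 323.6 kip.
R_n = max = 323.6 kip [governs: (ii)]; φR_n = 242.7 kip.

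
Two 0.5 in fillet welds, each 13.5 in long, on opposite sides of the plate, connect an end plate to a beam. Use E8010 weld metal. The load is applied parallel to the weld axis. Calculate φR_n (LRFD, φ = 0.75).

E80XX → F_EXX = 80 ksi.
Effective throat t_e = 0.707 × 0.5 = 0.3535 in.
Total length L = 27 in; A_we = 0.3535 × 27 = 9.544 in².
F_nw = 0.6 F_EXX = 0.6 × 80 = 48 ksi.
φR_n = 0.75 × 48 × 9.544 = 343.6 kips.

φR_n ≈ 344 kips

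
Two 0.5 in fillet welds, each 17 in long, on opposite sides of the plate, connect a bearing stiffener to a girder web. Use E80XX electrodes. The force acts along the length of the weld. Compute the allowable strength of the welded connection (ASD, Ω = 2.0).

E80XX → F_EXX = 80 ksi.
Effective throat t_e = 0.707 × 0.5 = 0.3535 in.
Total length L = 34 in; A_we = 0.3535 × 34 = 12.02 in².
F_nw = 0.6 F_EXX = 0.6 × 80 = 48 ksi.
R_n = 48 × 12.02 = 576.9 kips; R_n/Ω = 576.9/2.0 = 288.5 kips.

R_n/Ω ≈ 288 kips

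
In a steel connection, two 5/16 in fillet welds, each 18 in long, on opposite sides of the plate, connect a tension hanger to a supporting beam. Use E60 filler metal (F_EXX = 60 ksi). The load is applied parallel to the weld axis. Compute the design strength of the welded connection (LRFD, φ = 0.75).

φR_n ≈ 215 kip

Effective throat t_e = 0.707 × 0.3125 = 0.2209 in.
Total length L = 36 in; A_we = 0.2209 × 36 = 7.954 in².
F_nw = 0.6 F_EXX = 0.6 × 60 = 36 ksi.
φR_n = 0.75 × 36 × 7.954 = 214.8 kip.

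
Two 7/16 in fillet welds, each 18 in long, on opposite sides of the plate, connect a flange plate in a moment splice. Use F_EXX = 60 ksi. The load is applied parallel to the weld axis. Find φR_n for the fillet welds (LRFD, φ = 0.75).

Effective throat t_e = 0.707 × 0.4375 = 0.3093 in.
Total length L = 36 in; A_we = 0.3093 × 36 = 11.14 in².
F_nw = 0.6 F_EXX = 0.6 × 60 = 36 ksi.
φR_n = 0.75 × 36 × 11.14 = 300.7 kip.

φR_n ≈ 301 kip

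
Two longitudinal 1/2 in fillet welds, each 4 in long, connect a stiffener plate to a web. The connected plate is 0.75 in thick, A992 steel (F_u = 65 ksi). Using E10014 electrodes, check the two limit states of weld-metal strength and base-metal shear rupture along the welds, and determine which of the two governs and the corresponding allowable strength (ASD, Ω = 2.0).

E100XX → F_EXX = 100 ksi.
t_e = 0.707 × 0.5 = 0.3535 in; L = 8 in.
Weld metal: R_n/Ω = (1/2.0) × 0.6 × 100 × 0.3535 × 8 = 84.84 kip.
Base metal (shear rupture): R_n/Ω = (1/2.0) × 0.6 × 65 × 0.75 × 8 = 117 kip.
Governing: weld metal.

R_n/Ω ≈ 84.8 kip (weld metal governs)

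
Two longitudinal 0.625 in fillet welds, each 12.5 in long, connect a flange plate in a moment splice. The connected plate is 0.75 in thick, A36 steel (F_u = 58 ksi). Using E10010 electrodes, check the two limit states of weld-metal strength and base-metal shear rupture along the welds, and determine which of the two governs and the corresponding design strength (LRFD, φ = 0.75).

φR_n ≈ 489 kips (base-metal shear rupture governs)

E100XX → F_EXX = 100 ksi.
t_e = 0.707 × 0.625 = 0.4419 in; L = 25 in.
Weld metal: φR_n = 0.75 × 0.6 × 100 × 0.4419 × 25 = 497.1 kips.
Base metal (shear rupture): φR_n = 0.75 × 0.6 × 58 × 0.75 × 25 = 489.4 kips.
Governing: base-metal shear rupture.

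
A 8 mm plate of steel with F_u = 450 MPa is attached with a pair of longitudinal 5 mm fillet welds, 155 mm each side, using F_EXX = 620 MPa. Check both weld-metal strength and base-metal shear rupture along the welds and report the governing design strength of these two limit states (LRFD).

φR_n ≈ 306 kN (weld metal governs)

t_e = 0.707 × 5 = 3.535 mm; L = 310 mm.
Weld metal: φR_n = 0.75 × 0.6 × 620 × 3.535 × 310 × 10⁻³ = 305.7 kN.
Base metal (shear rupture): φR_n = 0.75 × 0.6 × 450 × 8 × 310 × 10⁻³ = 502.2 kN.
Governing: weld metal.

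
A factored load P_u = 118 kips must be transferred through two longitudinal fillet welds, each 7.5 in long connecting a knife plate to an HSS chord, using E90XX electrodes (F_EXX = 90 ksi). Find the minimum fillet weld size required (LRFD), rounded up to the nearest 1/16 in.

w = 5/16 in

Total weld length L = 15 in.
Required throat t_e = P_u / (φ × 0.6 F_EXX × L) = 118 / (0.75 × 0.6 × 90 × 15) = 0.1942 in.
Required leg w = t_e / 0.707 = 0.2747 in → use 5/16 in.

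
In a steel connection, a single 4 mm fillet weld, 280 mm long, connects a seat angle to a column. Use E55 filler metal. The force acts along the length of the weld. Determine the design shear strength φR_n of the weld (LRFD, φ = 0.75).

φR_n ≈ 196 kN

E55XX → F_EXX = 550 MPa.
Effective throat t_e = 0.707 × 4 = 2.828 mm.
Total length L = 280 mm; A_we = 2.828 × 280 = 791.8 mm².
F_nw = 0.6 F_EXX = 0.6 × 550 = 330 MPa.
φR_n = 0.75 × 330 × 791.8 × 10⁻³ = 196 kN.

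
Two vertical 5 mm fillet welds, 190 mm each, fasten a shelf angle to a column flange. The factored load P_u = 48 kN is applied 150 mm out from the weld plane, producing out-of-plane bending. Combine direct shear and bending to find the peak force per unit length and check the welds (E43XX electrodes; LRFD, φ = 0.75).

f_max ≈ 612 N/mm; adequate

E43XX → F_EXX = 430 MPa.
L_w = 2 × 190 = 380 mm; section modulus (unit throat) S = 2 × L²/6 = 12030 mm².
Direct shear f_v = P/L_w = 48×10³/380 = 126.3 N/mm.
Moment M = P × e = 48×10³ × 150 = 7200000 N·mm; bending f_b = M/S = 598.3 N/mm.
f_max = √(f_v² + f_b²) = √(126.3² + 598.3²) = 611.5 N/mm.
φr_n = 0.75 × 0.6 × 430 × (0.707 × 5) = 684 N/mm → adequate.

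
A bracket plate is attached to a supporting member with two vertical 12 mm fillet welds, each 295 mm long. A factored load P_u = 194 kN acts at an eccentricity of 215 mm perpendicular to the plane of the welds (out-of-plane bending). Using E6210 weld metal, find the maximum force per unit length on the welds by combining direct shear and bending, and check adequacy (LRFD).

E62XX → F_EXX = 620 MPa.
L_w = 2 × 295 = 590 mm; section modulus (unit throat) S = 2 × L²/6 = 29010 mm².
Direct shear f_v = P/L_w = 194×10³/590 = 328.8 N/mm.
Moment M = P × e = 194×10³ × 215 = 41710000 N·mm; bending f_b = M/S = 1438 N/mm.
f_max = √(f_v² + f_b²) = √(328.8² + 1438²) = 1475 N/mm.
φr_n = 0.75 × 0.6 × 620 × (0.707 × 12) = 2367 N/mm → adequate.

f_max ≈ 1470 N/mm; adequate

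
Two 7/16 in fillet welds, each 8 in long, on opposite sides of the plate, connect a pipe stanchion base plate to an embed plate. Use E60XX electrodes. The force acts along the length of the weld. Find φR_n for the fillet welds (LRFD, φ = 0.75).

E60XX → F_EXX = 60 ksi.
Effective throat t_e = 0.707 × 0.4375 = 0.3093 in.
Total length L = 16 in; A_we = 0.3093 × 16 = 4.949 in².
F_nw = 0.6 F_EXX = 0.6 × 60 = 36 ksi.
φR_n = 0.75 × 36 × 4.949 = 133.6 kips.

φR_n ≈ 134 kips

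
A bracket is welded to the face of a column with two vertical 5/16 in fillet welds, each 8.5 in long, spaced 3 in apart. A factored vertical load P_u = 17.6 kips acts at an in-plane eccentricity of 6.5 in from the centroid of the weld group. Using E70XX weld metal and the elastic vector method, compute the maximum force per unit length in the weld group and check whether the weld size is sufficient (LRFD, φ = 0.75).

f_max ≈ 4.13 kip/in; adequate

E70XX → F_EXX = 70 ksi.
Total weld length L_w = 17 in. Treat welds as unit-width lines.
Polar moment about centroid: J = 2[d³/12 + d(b/2)²] = 2[8.5³/12 + 8.5×1.5²] = 140.6 in³.
Direct shear f_v = P/L_w = 17.6 / 17 = 1.035 kip/in (vertical).
Torsion M = P·e = 17.6 × 6.5 = 114.4 kip·in.
Critical point at (x, y) = (1.5, 4.25) from centroid. f_tx = M·y/J = 3.458 kip/in; f_ty = M·x/J = 1.22 kip/in.
Resultant f_max = √[f_tx² + (f_v + f_ty)²] = √[3.458² + (1.035 + 1.22)²] = 4.129 kip/in.
Capacity per unit length: φr_n = 0.75 × 0.6 × 70 × (0.707 × 0.3125) = 6.96 kip/in.
4.129 ≤ 6.96 → adequate.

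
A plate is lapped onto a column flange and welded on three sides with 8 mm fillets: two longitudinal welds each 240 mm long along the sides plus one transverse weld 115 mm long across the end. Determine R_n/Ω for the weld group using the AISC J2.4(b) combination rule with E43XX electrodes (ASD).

R_n/Ω ≈ 434 kN

E43XX → F_EXX = 430 MPa.
t_e = 0.707 × 8 = 5.656 mm.
R_nwl = 0.6 × 430 × 5.656 × 480 × 10⁻³ = 700.4 kN (longitudinal, 2 welds).
R_nwt = 0.6 × 430 × 5.656 × 115 × 10⁻³ = 167.8 kN (transverse, base value).
(i) R_nwl + R_nwt = 868.3 kN; (ii) 0.85 R_nwl + 1.5 R_nwt = 847.1 kN.
R_n = max = 868.3 kN [governs: (i)]; R_n/Ω = 434.1 kN.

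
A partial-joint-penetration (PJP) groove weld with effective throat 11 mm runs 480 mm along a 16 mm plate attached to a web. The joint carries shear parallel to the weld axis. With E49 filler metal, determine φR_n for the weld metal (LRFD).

φR_n ≈ 1160 kN

E49XX → F_EXX = 490 MPa.
Effective throat (given) t_e = 11 mm.
A_we = 11 × 480 = 5280 mm².
F_nw = 0.6 F_EXX = 294 MPa.
φR_n = 0.75 × 294 × 5280 × 10⁻³ = 1164 kN.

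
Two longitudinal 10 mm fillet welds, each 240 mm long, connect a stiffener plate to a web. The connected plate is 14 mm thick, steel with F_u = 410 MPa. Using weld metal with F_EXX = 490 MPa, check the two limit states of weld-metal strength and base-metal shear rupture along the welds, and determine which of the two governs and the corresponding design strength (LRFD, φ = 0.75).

t_e = 0.707 × 10 = 7.07 mm; L = 480 mm.
Weld metal: φR_n = 0.75 × 0.6 × 490 × 7.07 × 480 × 10⁻³ = 748.3 kN.
Base metal (shear rupture): φR_n = 0.75 × 0.6 × 410 × 14 × 480 × 10⁻³ = 1240 kN.
Governing: weld metal.

φR_n ≈ 748 kN (weld metal governs)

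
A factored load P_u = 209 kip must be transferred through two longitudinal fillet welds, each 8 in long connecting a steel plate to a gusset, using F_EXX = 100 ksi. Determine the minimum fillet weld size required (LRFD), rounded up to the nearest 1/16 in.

w = 7/16 in

Total weld length L = 16 in.
Required throat t_e = P_u / (φ × 0.6 F_EXX × L) = 209 / (0.75 × 0.6 × 100 × 16) = 0.2903 in.
Required leg w = t_e / 0.707 = 0.4106 in → use 7/16 in.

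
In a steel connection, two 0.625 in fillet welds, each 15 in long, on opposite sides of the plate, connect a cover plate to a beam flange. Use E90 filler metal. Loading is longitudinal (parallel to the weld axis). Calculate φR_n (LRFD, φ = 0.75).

φR_n ≈ 537 kips

E90XX → F_EXX = 90 ksi.
Effective throat t_e = 0.707 × 0.625 = 0.4419 in.
Total length L = 30 in; A_we = 0.4419 × 30 = 13.26 in².
F_nw = 0.6 F_EXX = 0.6 × 90 = 54 ksi.
φR_n = 0.75 × 54 × 13.26 = 536.9 kips.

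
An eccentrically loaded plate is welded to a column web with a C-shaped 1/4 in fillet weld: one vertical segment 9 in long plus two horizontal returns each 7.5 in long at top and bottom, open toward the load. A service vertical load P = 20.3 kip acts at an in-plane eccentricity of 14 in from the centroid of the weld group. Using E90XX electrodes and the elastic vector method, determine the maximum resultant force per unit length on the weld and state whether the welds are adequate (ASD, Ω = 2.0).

E90XX → F_EXX = 90 ksi.
Total weld length L_w = 24 in. Treat welds as unit-width lines.
Centroid: x̄ = 2×7.5×3.75 / 24 = 2.344 in from the vertical weld.
Polar moment about centroid: J = I_x + I_y = [9³/12 + 2×7.5×4.5²] + [9×2.344² + 2(7.5³/12 + 7.5×1.406²)] = 513.9 in³.
Direct shear f_v = P/L_w = 20.3 / 24 = 0.8458 kip/in (vertical).
Torsion M = P·e = 20.3 × 14 = 284.2 kip·in.
Critical point at (x, y) = (5.156, 4.5) from centroid. f_tx = M·y/J = 2.489 kip/in; f_ty = M·x/J = 2.851 kip/in.
Resultant f_max = √[f_tx² + (f_v + f_ty)²] = √[2.489² + (0.8458 + 2.851)²] = 4.457 kip/in.
Capacity per unit length: r_n/Ω = (1/2.0) × 0.6 × 90 × (0.707 × 0.25) = 4.772 kip/in.
4.457 ≤ 4.772 → adequate.

f_max ≈ 4.46 kip/in; adequate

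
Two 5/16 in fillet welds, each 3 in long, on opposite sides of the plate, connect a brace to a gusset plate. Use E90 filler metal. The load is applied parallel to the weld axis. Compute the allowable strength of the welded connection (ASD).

E90XX → F_EXX = 90 ksi.
Effective throat t_e = 0.707 × 0.3125 = 0.2209 in.
Total length L = 6 in; A_we = 0.2209 × 6 = 1.326 in².
F_nw = 0.6 F_EXX = 0.6 × 90 = 54 ksi.
R_n = 54 × 1.326 = 71.58 kip; R_n/Ω = 71.58/2.0 = 35.79 kip.

R_n/Ω ≈ 35.8 kip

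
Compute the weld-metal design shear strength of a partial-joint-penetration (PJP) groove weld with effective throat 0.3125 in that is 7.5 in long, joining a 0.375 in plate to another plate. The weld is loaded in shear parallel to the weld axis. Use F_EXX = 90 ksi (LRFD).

Effective throat (given) t_e = 0.3125 in.
A_we = 0.3125 × 7.5 = 2.344 in².
F_nw = 0.6 F_EXX = 54 ksi.
φR_n = 0.75 × 54 × 2.344 = 94.92 kips.

φR_n ≈ 94.9 kips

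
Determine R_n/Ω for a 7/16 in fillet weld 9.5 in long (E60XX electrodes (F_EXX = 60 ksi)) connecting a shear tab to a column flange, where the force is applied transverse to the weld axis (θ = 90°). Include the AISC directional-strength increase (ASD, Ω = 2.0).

R_n/Ω ≈ 79.3 kip

t_e = 0.707 × 0.4375 = 0.3093 in; A_we = 0.3093 × 9.5 = 2.938 in².
Directional factor: 1.0 + 0.5 sin^1.5(90°) = 1.5.
F_nw = 0.6 × 60 × 1.5 = 54 ksi.
R_n/Ω = (54 × 2.938) / 2.0 = 79.34 kip.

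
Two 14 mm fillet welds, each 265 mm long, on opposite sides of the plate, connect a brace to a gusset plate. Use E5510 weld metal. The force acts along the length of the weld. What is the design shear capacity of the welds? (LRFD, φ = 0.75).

E55XX → F_EXX = 550 MPa.
Effective throat t_e = 0.707 × 14 = 9.898 mm.
Total length L = 530 mm; A_we = 9.898 × 530 = 5246 mm².
F_nw = 0.6 F_EXX = 0.6 × 550 = 330 MPa.
φR_n = 0.75 × 330 × 5246 × 10⁻³ = 1298 kN.

φR_n ≈ 1300 kN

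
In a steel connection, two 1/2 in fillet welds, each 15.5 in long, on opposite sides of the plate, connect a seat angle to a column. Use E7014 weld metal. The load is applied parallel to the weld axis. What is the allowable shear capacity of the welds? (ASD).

R_n/Ω ≈ 230 kip

E70XX → F_EXX = 70 ksi.
Effective throat t_e = 0.707 × 0.5 = 0.3535 in.
Total length L = 31 in; A_we = 0.3535 × 31 = 10.96 in².
F_nw = 0.6 F_EXX = 0.6 × 70 = 42 ksi.
R_n = 42 × 10.96 = 460.3 kip; R_n/Ω = 460.3/2.0 = 230.1 kip.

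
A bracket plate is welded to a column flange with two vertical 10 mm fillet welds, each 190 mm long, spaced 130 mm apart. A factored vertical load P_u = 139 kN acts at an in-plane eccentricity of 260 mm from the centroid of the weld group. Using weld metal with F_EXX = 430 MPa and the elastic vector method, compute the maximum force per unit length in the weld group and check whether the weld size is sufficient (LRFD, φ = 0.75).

Total weld length L_w = 380 mm. Treat welds as unit-width lines.
Polar moment about centroid: J = 2[d³/12 + d(b/2)²] = 2[190³/12 + 190×65²] = 2749000 mm³.
Direct shear f_v = P/L_w = 139×10³ / 380 = 365.8 N/mm (vertical).
Torsion M = P·e = 139×10³ × 260 = 36140000 N·mm.
Critical point at (x, y) = (65, 95) from centroid. f_tx = M·y/J = 1249 N/mm; f_ty = M·x/J = 854.6 N/mm.
Resultant f_max = √[f_tx² + (f_v + f_ty)²] = √[1249² + (365.8 + 854.6)²] = 1746 N/mm.
Capacity per unit length: φr_n = 0.75 × 0.6 × 430 × (0.707 × 10) = 1368 N/mm.
1746 > 1368 → NOT adequate.

f_max ≈ 1750 N/mm; NOT adequate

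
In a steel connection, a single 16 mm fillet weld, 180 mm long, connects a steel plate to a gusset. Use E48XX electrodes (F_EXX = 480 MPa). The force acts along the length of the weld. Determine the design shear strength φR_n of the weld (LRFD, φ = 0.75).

Effective throat t_e = 0.707 × 16 = 11.31 mm.
Total length L = 180 mm; A_we = 11.31 × 180 = 2036 mm².
F_nw = 0.6 F_EXX = 0.6 × 480 = 288 MPa.
φR_n = 0.75 × 288 × 2036 × 10⁻³ = 439.8 kN.

φR_n ≈ 440 kN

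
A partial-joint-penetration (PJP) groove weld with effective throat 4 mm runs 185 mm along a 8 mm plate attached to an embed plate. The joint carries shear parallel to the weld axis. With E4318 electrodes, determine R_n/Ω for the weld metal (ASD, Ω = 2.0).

E43XX → F_EXX = 430 MPa.
Effective throat (given) t_e = 4 mm.
A_we = 4 × 185 = 740 mm².
F_nw = 0.6 F_EXX = 258 MPa.
R_n/Ω = (258 × 740) / 2.0 × 10⁻³ = 95.46 kN.

R_n/Ω ≈ 95.5 kN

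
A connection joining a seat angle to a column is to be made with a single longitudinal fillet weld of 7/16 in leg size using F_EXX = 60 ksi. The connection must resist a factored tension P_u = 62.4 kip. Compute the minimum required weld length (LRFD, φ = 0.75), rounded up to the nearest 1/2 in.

L = 7.5 in

Throat t_e = 0.707 × 0.4375 = 0.3093 in.
φr_n = 0.75 × 0.6 × 60 × 0.3093 = 8.351 kip/in.
L_req = P_u / φr_n = 62.4 / 8.351 = 7.472 in total.
Round up → use L = 7.5 in.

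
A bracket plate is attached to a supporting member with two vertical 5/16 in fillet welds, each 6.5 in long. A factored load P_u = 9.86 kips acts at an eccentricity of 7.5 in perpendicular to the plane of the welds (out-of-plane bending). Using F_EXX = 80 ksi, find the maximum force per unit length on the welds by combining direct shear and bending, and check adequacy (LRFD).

f_max ≈ 5.31 kip/in; adequate

L_w = 2 × 6.5 = 13 in; section modulus (unit throat) S = 2 × L²/6 = 14.08 in².
Direct shear f_v = P/L_w = 9.86/13 = 0.7585 kip/in.
Moment M = P × e = 9.86 × 7.5 = 73.95 kip·in; bending f_b = M/S = 5.251 kip/in.
f_max = √(f_v² + f_b²) = √(0.7585² + 5.251²) = 5.305 kip/in.
φr_n = 0.75 × 0.6 × 80 × (0.707 × 0.3125) = 7.954 kip/in → adequate.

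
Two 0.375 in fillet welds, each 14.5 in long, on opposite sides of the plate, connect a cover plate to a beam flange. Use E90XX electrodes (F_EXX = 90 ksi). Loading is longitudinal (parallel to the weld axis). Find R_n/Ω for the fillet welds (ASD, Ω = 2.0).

R_n/Ω ≈ 208 kip

Effective throat t_e = 0.707 × 0.375 = 0.2651 in.
Total length L = 29 in; A_we = 0.2651 × 29 = 7.689 in².
F_nw = 0.6 F_EXX = 0.6 × 90 = 54 ksi.
R_n = 54 × 7.689 = 415.2 kip; R_n/Ω = 415.2/2.0 = 207.6 kip.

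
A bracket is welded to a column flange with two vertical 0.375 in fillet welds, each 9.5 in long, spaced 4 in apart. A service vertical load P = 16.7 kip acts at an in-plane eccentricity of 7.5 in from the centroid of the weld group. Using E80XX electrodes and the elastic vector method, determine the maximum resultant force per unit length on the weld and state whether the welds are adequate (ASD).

f_max ≈ 3.39 kip/in; adequate

E80XX → F_EXX = 80 ksi.
Total weld length L_w = 19 in. Treat welds as unit-width lines.
Polar moment about centroid: J = 2[d³/12 + d(b/2)²] = 2[9.5³/12 + 9.5×2²] = 218.9 in³.
Direct shear f_v = P/L_w = 16.7 / 19 = 0.8789 kip/in (vertical).
Torsion M = P·e = 16.7 × 7.5 = 125.25 kip·in.
Critical point at (x, y) = (2, 4.75) from centroid. f_tx = M·y/J = 2.718 kip/in; f_ty = M·x/J = 1.144 kip/in.
Resultant f_max = √[f_tx² + (f_v + f_ty)²] = √[2.718² + (0.8789 + 1.144)²] = 3.388 kip/in.
Capacity per unit length: r_n/Ω = (1/2.0) × 0.6 × 80 × (0.707 × 0.375) = 6.363 kip/in.
3.388 ≤ 6.363 → adequate.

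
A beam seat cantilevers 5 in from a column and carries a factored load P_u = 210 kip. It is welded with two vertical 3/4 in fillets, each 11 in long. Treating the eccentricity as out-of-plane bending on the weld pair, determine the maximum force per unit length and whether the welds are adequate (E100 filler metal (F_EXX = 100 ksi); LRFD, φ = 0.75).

L_w = 2 × 11 = 22 in; section modulus (unit throat) S = 2 × L²/6 = 40.33 in².
Direct shear f_v = P/L_w = 210/22 = 9.545 kip/in.
Moment M = P × e = 210 × 5 = 1050 kip·in; bending f_b = M/S = 26.03 kip/in.
f_max = √(f_v² + f_b²) = √(9.545² + 26.03²) = 27.73 kip/in.
φr_n = 0.75 × 0.6 × 100 × (0.707 × 0.75) = 23.86 kip/in → NOT adequate.

f_max ≈ 27.7 kip/in; NOT adequate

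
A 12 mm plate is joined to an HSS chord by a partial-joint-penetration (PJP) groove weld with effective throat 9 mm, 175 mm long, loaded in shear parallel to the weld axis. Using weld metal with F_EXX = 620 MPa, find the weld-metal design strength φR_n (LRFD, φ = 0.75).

Effective throat (given) t_e = 9 mm.
A_we = 9 × 175 = 1575 mm².
F_nw = 0.6 F_EXX = 372 MPa.
φR_n = 0.75 × 372 × 1575 × 10⁻³ = 439.4 kN.

φR_n ≈ 439 kN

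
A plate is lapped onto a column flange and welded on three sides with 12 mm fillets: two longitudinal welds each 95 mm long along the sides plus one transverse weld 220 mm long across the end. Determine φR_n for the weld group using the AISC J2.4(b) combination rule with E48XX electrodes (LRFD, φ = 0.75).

E48XX → F_EXX = 480 MPa.
t_e = 0.707 × 12 = 8.484 mm.
R_nwl = 0.6 × 480 × 8.484 × 190 × 10⁻³ = 464.2 kN (longitudinal, 2 welds).
R_nwt = 0.6 × 480 × 8.484 × 220 × 10⁻³ = 537.5 kN (transverse, base value).
(i) R_nwl + R_nwt = 1002 kN; (ii) 0.85 R_nwl + 1.5 R_nwt = 1201 kN.
R_n = max = 1201 kN [governs: (ii)]; φR_n = 900.7 kN.

φR_n ≈ 901 kN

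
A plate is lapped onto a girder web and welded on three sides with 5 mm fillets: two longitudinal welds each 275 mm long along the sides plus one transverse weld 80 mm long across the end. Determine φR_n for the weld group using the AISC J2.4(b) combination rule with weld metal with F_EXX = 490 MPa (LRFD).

φR_n ≈ 491 kN

t_e = 0.707 × 5 = 3.535 mm.
R_nwl = 0.6 × 490 × 3.535 × 550 × 10⁻³ = 571.6 kN (longitudinal, 2 welds).
R_nwt = 0.6 × 490 × 3.535 × 80 × 10⁻³ = 83.14 kN (transverse, base value).
(i) R_nwl + R_nwt = 654.8 kN; (ii) 0.85 R_nwl + 1.5 R_nwt = 610.6 kN.
R_n = max = 654.8 kN [governs: (i)]; φR_n = 491.1 kN.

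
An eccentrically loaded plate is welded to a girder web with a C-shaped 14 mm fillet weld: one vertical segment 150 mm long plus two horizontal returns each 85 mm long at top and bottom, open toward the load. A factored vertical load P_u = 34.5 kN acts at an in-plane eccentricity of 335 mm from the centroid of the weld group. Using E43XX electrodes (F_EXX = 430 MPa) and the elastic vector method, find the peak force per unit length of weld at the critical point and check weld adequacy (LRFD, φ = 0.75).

Total weld length L_w = 320 mm. Treat welds as unit-width lines.
Centroid: x̄ = 2×85×42.5 / 320 = 22.58 mm from the vertical weld.
Polar moment about centroid: J = I_x + I_y = [150³/12 + 2×85×75²] + [150×22.58² + 2(85³/12 + 85×19.92²)] = 1484000 mm³.
Direct shear f_v = P/L_w = 34.5×10³ / 320 = 107.8 N/mm (vertical).
Torsion M = P·e = 34.5×10³ × 335 = 11558000 N·mm.
Critical point at (x, y) = (62.42, 75) from centroid. f_tx = M·y/J = 584.2 N/mm; f_ty = M·x/J = 486.2 N/mm.
Resultant f_max = √[f_tx² + (f_v + f_ty)²] = √[584.2² + (107.8 + 486.2)²] = 833.2 N/mm.
Capacity per unit length: φr_n = 0.75 × 0.6 × 430 × (0.707 × 14) = 1915 N/mm.
833.2 ≤ 1915 → adequate.

f_max ≈ 833 N/mm; adequate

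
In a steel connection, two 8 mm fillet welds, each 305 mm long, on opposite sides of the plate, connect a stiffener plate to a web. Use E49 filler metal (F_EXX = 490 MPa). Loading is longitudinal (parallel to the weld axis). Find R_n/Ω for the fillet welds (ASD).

R_n/Ω ≈ 507 kN

Effective throat t_e = 0.707 × 8 = 5.656 mm.
Total length L = 610 mm; A_we = 5.656 × 610 = 3450 mm².
F_nw = 0.6 F_EXX = 0.6 × 490 = 294 MPa.
R_n = 294 × 3450 × 10⁻³ = 1014 kN; R_n/Ω = 1014/2.0 = 507.2 kN.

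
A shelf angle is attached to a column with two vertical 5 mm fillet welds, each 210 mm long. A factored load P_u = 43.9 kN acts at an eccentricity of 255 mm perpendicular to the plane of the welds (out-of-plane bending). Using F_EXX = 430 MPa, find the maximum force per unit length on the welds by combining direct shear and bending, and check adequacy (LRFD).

f_max ≈ 769 N/mm; NOT adequate

L_w = 2 × 210 = 420 mm; section modulus (unit throat) S = 2 × L²/6 = 14700 mm².
Direct shear f_v = P/L_w = 43.9×10³/420 = 104.5 N/mm.
Moment M = P × e = 43.9×10³ × 255 = 11194000 N·mm; bending f_b = M/S = 761.5 N/mm.
f_max = √(f_v² + f_b²) = √(104.5² + 761.5²) = 768.7 N/mm.
φr_n = 0.75 × 0.6 × 430 × (0.707 × 5) = 684 N/mm → NOT adequate.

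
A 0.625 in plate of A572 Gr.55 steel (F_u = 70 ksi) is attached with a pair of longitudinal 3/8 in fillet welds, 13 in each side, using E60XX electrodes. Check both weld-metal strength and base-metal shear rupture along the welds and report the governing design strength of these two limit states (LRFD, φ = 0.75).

E60XX → F_EXX = 60 ksi.
t_e = 0.707 × 0.375 = 0.2651 in; L = 26 in.
Weld metal: φR_n = 0.75 × 0.6 × 60 × 0.2651 × 26 = 186.1 kips.
Base metal (shear rupture): φR_n = 0.75 × 0.6 × 70 × 0.625 × 26 = 511.9 kips.
Governing: weld metal.

φR_n ≈ 186 kips (weld metal governs)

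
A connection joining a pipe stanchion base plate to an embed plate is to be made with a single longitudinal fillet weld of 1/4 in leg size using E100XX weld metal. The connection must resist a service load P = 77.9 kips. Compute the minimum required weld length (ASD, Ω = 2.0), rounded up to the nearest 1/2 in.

E100XX → F_EXX = 100 ksi.
Throat t_e = 0.707 × 0.25 = 0.1767 in.
r_n/Ω = (0.6 × 100 × 0.1767) / 2.0 = 5.302 kip/in.
L_req = P / (r_n/Ω) = 77.9 / 5.302 = 14.69 in total.
Round up → use L = 15 in.

L = 15 in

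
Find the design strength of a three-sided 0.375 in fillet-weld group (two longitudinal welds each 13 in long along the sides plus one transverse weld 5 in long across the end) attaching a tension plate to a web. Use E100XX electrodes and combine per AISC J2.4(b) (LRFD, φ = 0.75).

E100XX → F_EXX = 100 ksi.
t_e = 0.707 × 0.375 = 0.2651 in.
R_nwl = 0.6 × 100 × 0.2651 × 26 = 413.6 kip (longitudinal, 2 welds).
R_nwt = 0.6 × 100 × 0.2651 × 5 = 79.54 kip (transverse, base value).
(i) R_nwl + R_nwt = 493.1 kip; (ii) 0.85 R_nwl + 1.5 R_nwt = 470.9 kip.
R_n = max = 493.1 kip [governs: (i)]; φR_n = 369.8 kip.

φR_n ≈ 370 kip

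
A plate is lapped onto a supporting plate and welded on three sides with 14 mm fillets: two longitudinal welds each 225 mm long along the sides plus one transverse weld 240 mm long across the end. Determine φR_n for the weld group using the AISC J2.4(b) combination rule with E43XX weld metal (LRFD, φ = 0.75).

φR_n ≈ 1420 kN

E43XX → F_EXX = 430 MPa.
t_e = 0.707 × 14 = 9.898 mm.
R_nwl = 0.6 × 430 × 9.898 × 450 × 10⁻³ = 1149 kN (longitudinal, 2 welds).
R_nwt = 0.6 × 430 × 9.898 × 240 × 10⁻³ = 612.9 kN (transverse, base value).
(i) R_nwl + R_nwt = 1762 kN; (ii) 0.85 R_nwl + 1.5 R_nwt = 1896 kN.
R_n = max = 1896 kN [governs: (ii)]; φR_n = 1422 kN.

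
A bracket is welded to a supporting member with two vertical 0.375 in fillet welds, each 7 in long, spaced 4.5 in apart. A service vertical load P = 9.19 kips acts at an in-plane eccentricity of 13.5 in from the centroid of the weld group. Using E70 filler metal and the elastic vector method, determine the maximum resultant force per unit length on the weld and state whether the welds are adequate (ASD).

E70XX → F_EXX = 70 ksi.
Total weld length L_w = 14 in. Treat welds as unit-width lines.
Polar moment about centroid: J = 2[d³/12 + d(b/2)²] = 2[7³/12 + 7×2.25²] = 128 in³.
Direct shear f_v = P/L_w = 9.19 / 14 = 0.6564 kip/in (vertical).
Torsion M = P·e = 9.19 × 13.5 = 124.06 kip·in.
Critical point at (x, y) = (2.25, 3.5) from centroid. f_tx = M·y/J = 3.391 kip/in; f_ty = M·x/J = 2.18 kip/in.
Resultant f_max = √[f_tx² + (f_v + f_ty)²] = √[3.391² + (0.6564 + 2.18)²] = 4.421 kip/in.
Capacity per unit length: r_n/Ω = (1/2.0) × 0.6 × 70 × (0.707 × 0.375) = 5.568 kip/in.
4.421 ≤ 5.568 → adequate.

f_max ≈ 4.42 kip/in; adequate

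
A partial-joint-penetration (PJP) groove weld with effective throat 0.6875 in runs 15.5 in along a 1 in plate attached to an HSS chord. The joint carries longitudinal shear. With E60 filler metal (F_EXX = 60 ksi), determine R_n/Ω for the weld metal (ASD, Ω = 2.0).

Effective throat (given) t_e = 0.6875 in.
A_we = 0.6875 × 15.5 = 10.66 in².
F_nw = 0.6 F_EXX = 36 ksi.
R_n/Ω = (36 × 10.66) / 2.0 = 191.8 kips.

R_n/Ω ≈ 192 kips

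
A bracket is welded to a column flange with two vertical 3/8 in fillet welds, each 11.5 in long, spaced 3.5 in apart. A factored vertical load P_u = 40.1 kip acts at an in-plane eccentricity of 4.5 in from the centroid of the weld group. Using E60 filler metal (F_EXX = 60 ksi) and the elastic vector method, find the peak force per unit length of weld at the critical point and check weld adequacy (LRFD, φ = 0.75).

f_max ≈ 4.2 kip/in; adequate

Total weld length L_w = 23 in. Treat welds as unit-width lines.
Polar moment about centroid: J = 2[d³/12 + d(b/2)²] = 2[11.5³/12 + 11.5×1.75²] = 323.9 in³.
Direct shear f_v = P/L_w = 40.1 / 23 = 1.743 kip/in (vertical).
Torsion M = P·e = 40.1 × 4.5 = 180.45 kip·in.
Critical point at (x, y) = (1.75, 5.75) from centroid. f_tx = M·y/J = 3.203 kip/in; f_ty = M·x/J = 0.9749 kip/in.
Resultant f_max = √[f_tx² + (f_v + f_ty)²] = √[3.203² + (1.743 + 0.9749)²] = 4.201 kip/in.
Capacity per unit length: φr_n = 0.75 × 0.6 × 60 × (0.707 × 0.375) = 7.158 kip/in.
4.201 ≤ 7.158 → adequate.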